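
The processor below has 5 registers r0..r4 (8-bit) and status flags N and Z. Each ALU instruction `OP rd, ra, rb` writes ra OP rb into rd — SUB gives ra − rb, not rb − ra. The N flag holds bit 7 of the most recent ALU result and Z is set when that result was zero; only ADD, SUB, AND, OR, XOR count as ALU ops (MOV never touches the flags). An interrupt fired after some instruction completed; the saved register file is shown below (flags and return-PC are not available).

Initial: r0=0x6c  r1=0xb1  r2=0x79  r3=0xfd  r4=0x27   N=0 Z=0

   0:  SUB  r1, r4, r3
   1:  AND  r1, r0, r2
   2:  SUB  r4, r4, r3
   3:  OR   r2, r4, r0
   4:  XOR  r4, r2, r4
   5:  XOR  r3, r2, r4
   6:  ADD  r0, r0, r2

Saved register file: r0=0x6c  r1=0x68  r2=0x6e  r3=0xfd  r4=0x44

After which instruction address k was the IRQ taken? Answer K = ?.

after  0: r0=0x6c r1=0x2a r2=0x79 r3=0xfd r4=0x27  N=0 Z=0
after  1: r0=0x6c r1=0x68 r2=0x79 r3=0xfd r4=0x27  N=0 Z=0
after  2: r0=0x6c r1=0x68 r2=0x79 r3=0xfd r4=0x2a  N=0 Z=0
after  3: r0=0x6c r1=0x68 r2=0x6e r3=0xfd r4=0x2a  N=0 Z=0
after  4: r0=0x6c r1=0x68 r2=0x6e r3=0xfd r4=0x44  N=0 Z=0
-- IRQ taken; context saved, return-PC = 5 --

K = 4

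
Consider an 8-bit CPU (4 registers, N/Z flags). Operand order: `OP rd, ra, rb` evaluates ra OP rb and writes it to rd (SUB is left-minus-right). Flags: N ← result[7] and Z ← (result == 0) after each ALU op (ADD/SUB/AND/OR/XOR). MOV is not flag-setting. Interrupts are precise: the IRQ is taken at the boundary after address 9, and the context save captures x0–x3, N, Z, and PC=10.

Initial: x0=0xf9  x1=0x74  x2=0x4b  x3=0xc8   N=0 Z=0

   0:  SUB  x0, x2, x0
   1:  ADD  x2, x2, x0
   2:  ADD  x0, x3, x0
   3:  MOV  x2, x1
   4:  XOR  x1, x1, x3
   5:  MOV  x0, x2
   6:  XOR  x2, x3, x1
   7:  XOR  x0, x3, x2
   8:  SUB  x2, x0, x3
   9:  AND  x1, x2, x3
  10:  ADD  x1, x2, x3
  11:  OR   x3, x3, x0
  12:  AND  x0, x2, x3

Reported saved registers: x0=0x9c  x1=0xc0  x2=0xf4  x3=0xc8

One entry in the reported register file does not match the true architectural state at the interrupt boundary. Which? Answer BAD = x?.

BAD = x0

after  0: x0=0x52 x1=0x74 x2=0x4b x3=0xc8  N=0 Z=0
after  1: x0=0x52 x1=0x74 x2=0x9d x3=0xc8  N=1 Z=0
after  2: x0=0x1a x1=0x74 x2=0x9d x3=0xc8  N=0 Z=0
after  3: x0=0x1a x1=0x74 x2=0x74 x3=0xc8  N=0 Z=0
after  4: x0=0x1a x1=0xbc x2=0x74 x3=0xc8  N=1 Z=0
after  5: x0=0x74 x1=0xbc x2=0x74 x3=0xc8  N=1 Z=0
after  6: x0=0x74 x1=0xbc x2=0x74 x3=0xc8  N=0 Z=0
after  7: x0=0xbc x1=0xbc x2=0x74 x3=0xc8  N=1 Z=0
after  8: x0=0xbc x1=0xbc x2=0xf4 x3=0xc8  N=1 Z=0
after  9: x0=0xbc x1=0xc0 x2=0xf4 x3=0xc8  N=1 Z=0
-- IRQ taken; context saved, return-PC = 10 --
mismatch: x0: reported 0x9c vs actual 0xbc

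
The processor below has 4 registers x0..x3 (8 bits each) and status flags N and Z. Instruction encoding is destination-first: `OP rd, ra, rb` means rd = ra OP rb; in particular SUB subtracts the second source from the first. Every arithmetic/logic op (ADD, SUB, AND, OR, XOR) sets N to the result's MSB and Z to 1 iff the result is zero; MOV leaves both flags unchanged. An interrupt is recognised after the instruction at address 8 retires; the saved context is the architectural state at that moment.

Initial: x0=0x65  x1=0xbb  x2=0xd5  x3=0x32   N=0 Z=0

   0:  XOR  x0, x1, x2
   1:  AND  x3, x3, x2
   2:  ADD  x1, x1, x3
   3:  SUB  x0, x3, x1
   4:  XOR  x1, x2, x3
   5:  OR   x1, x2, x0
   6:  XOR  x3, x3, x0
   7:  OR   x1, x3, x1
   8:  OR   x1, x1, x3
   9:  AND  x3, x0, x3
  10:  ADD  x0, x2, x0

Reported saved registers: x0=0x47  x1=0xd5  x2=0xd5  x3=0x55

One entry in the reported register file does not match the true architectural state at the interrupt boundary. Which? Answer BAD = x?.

after  0: x0=0x6e x1=0xbb x2=0xd5 x3=0x32  N=0 Z=0
after  1: x0=0x6e x1=0xbb x2=0xd5 x3=0x10  N=0 Z=0
after  2: x0=0x6e x1=0xcb x2=0xd5 x3=0x10  N=1 Z=0
after  3: x0=0x45 x1=0xcb x2=0xd5 x3=0x10  N=0 Z=0
after  4: x0=0x45 x1=0xc5 x2=0xd5 x3=0x10  N=1 Z=0
after  5: x0=0x45 x1=0xd5 x2=0xd5 x3=0x10  N=1 Z=0
after  6: x0=0x45 x1=0xd5 x2=0xd5 x3=0x55  N=0 Z=0
after  7: x0=0x45 x1=0xd5 x2=0xd5 x3=0x55  N=1 Z=0
after  8: x0=0x45 x1=0xd5 x2=0xd5 x3=0x55  N=1 Z=0
-- IRQ taken; context saved, return-PC = 9 --
mismatch: x0: reported 0x47 vs actual 0x45

BAD = x0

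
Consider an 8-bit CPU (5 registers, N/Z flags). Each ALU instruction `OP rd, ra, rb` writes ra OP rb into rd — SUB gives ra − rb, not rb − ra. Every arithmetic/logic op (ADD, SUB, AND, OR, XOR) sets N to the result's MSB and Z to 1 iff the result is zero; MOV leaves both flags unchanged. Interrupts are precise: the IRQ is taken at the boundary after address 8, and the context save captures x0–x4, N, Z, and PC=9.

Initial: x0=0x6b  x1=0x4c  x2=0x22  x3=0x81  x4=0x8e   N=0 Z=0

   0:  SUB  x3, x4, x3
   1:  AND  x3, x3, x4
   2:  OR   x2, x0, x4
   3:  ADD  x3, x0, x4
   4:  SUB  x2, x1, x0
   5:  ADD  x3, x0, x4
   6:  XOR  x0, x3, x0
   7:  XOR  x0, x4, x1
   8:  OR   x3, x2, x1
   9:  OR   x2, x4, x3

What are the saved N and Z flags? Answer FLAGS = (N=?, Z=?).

after  0: x0=0x6b x1=0x4c x2=0x22 x3=0x0d x4=0x8e  N=0 Z=0
after  1: x0=0x6b x1=0x4c x2=0x22 x3=0x0c x4=0x8e  N=0 Z=0
after  2: x0=0x6b x1=0x4c x2=0xef x3=0x0c x4=0x8e  N=1 Z=0
after  3: x0=0x6b x1=0x4c x2=0xef x3=0xf9 x4=0x8e  N=1 Z=0
after  4: x0=0x6b x1=0x4c x2=0xe1 x3=0xf9 x4=0x8e  N=1 Z=0
after  5: x0=0x6b x1=0x4c x2=0xe1 x3=0xf9 x4=0x8e  N=1 Z=0
after  6: x0=0x92 x1=0x4c x2=0xe1 x3=0xf9 x4=0x8e  N=1 Z=0
after  7: x0=0xc2 x1=0x4c x2=0xe1 x3=0xf9 x4=0x8e  N=1 Z=0
after  8: x0=0xc2 x1=0x4c x2=0xe1 x3=0xed x4=0x8e  N=1 Z=0
-- IRQ taken; context saved, return-PC = 9 --

FLAGS = (N=1, Z=0)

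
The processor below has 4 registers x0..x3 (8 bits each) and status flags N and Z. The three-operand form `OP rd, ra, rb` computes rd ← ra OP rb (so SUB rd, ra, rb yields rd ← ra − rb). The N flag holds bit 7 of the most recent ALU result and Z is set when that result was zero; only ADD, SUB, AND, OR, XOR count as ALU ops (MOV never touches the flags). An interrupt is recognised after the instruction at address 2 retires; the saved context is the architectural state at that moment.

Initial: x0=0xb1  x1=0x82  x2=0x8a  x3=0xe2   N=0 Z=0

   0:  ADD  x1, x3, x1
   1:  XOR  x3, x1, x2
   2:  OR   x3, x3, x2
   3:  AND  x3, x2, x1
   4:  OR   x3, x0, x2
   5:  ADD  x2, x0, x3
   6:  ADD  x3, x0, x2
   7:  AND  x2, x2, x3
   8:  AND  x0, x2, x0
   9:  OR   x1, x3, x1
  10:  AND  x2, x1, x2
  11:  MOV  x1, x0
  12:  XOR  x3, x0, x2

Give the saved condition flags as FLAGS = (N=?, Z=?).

after  0: x0=0xb1 x1=0x64 x2=0x8a x3=0xe2  N=0 Z=0
after  1: x0=0xb1 x1=0x64 x2=0x8a x3=0xee  N=1 Z=0
after  2: x0=0xb1 x1=0x64 x2=0x8a x3=0xee  N=1 Z=0
-- IRQ taken; context saved, return-PC = 3 --

FLAGS = (N=1, Z=0)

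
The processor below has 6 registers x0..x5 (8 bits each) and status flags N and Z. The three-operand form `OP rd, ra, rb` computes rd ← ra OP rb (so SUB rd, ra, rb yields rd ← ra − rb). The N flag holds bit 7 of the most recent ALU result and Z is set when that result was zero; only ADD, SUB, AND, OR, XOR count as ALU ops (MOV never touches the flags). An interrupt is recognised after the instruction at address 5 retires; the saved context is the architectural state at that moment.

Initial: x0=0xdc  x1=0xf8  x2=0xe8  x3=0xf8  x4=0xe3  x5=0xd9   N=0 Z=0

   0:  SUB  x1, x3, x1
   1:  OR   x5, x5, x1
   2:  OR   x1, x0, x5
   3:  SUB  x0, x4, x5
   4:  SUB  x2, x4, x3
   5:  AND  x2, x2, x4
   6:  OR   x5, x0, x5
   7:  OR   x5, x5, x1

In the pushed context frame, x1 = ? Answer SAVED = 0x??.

SAVED = 0xdd

after  0: x0=0xdc x1=0x00 x2=0xe8 x3=0xf8 x4=0xe3 x5=0xd9  N=0 Z=1
after  1: x0=0xdc x1=0x00 x2=0xe8 x3=0xf8 x4=0xe3 x5=0xd9  N=1 Z=0
after  2: x0=0xdc x1=0xdd x2=0xe8 x3=0xf8 x4=0xe3 x5=0xd9  N=1 Z=0
after  3: x0=0x0a x1=0xdd x2=0xe8 x3=0xf8 x4=0xe3 x5=0xd9  N=0 Z=0
after  4: x0=0x0a x1=0xdd x2=0xeb x3=0xf8 x4=0xe3 x5=0xd9  N=1 Z=0
after  5: x0=0x0a x1=0xdd x2=0xe3 x3=0xf8 x4=0xe3 x5=0xd9  N=1 Z=0
-- IRQ taken; context saved, return-PC = 6 --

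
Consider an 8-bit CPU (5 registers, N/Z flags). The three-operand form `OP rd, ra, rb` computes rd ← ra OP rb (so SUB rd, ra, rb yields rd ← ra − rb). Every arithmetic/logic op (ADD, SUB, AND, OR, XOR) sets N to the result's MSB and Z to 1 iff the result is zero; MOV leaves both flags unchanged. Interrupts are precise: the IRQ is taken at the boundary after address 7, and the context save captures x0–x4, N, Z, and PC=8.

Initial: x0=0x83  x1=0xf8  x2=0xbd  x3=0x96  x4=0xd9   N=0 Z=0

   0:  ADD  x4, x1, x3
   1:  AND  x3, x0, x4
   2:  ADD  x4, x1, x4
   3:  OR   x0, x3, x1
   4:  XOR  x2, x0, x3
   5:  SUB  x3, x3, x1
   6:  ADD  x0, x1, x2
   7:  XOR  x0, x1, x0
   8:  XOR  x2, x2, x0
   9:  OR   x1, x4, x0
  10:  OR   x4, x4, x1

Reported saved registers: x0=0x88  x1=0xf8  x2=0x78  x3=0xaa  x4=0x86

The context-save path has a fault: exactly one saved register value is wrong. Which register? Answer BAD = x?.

after  0: x0=0x83 x1=0xf8 x2=0xbd x3=0x96 x4=0x8e  N=1 Z=0
after  1: x0=0x83 x1=0xf8 x2=0xbd x3=0x82 x4=0x8e  N=1 Z=0
after  2: x0=0x83 x1=0xf8 x2=0xbd x3=0x82 x4=0x86  N=1 Z=0
after  3: x0=0xfa x1=0xf8 x2=0xbd x3=0x82 x4=0x86  N=1 Z=0
after  4: x0=0xfa x1=0xf8 x2=0x78 x3=0x82 x4=0x86  N=0 Z=0
after  5: x0=0xfa x1=0xf8 x2=0x78 x3=0x8a x4=0x86  N=1 Z=0
after  6: x0=0x70 x1=0xf8 x2=0x78 x3=0x8a x4=0x86  N=0 Z=0
after  7: x0=0x88 x1=0xf8 x2=0x78 x3=0x8a x4=0x86  N=1 Z=0
-- IRQ taken; context saved, return-PC = 8 --
mismatch: x3: reported 0xaa vs actual 0x8a

BAD = x3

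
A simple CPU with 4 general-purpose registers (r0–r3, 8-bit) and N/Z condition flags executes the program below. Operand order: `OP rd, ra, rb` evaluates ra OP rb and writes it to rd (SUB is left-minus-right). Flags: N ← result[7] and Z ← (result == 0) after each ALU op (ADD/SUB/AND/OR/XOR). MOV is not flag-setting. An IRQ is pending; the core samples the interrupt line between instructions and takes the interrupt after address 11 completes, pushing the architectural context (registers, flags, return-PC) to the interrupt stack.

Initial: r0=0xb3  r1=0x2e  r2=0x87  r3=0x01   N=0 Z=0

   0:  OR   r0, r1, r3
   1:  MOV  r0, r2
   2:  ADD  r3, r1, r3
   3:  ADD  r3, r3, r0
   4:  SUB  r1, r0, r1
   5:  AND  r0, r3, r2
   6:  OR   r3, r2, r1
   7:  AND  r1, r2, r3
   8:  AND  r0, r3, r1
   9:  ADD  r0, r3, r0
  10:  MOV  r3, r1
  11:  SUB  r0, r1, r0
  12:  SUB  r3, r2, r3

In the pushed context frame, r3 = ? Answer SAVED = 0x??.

SAVED = 0x87

after  0: r0=0x2f r1=0x2e r2=0x87 r3=0x01  N=0 Z=0
after  1: r0=0x87 r1=0x2e r2=0x87 r3=0x01  N=0 Z=0
after  2: r0=0x87 r1=0x2e r2=0x87 r3=0x2f  N=0 Z=0
after  3: r0=0x87 r1=0x2e r2=0x87 r3=0xb6  N=1 Z=0
after  4: r0=0x87 r1=0x59 r2=0x87 r3=0xb6  N=0 Z=0
after  5: r0=0x86 r1=0x59 r2=0x87 r3=0xb6  N=1 Z=0
after  6: r0=0x86 r1=0x59 r2=0x87 r3=0xdf  N=1 Z=0
after  7: r0=0x86 r1=0x87 r2=0x87 r3=0xdf  N=1 Z=0
after  8: r0=0x87 r1=0x87 r2=0x87 r3=0xdf  N=1 Z=0
after  9: r0=0x66 r1=0x87 r2=0x87 r3=0xdf  N=0 Z=0
after 10: r0=0x66 r1=0x87 r2=0x87 r3=0x87  N=0 Z=0
after 11: r0=0x21 r1=0x87 r2=0x87 r3=0x87  N=0 Z=0
-- IRQ taken; context saved, return-PC = 12 --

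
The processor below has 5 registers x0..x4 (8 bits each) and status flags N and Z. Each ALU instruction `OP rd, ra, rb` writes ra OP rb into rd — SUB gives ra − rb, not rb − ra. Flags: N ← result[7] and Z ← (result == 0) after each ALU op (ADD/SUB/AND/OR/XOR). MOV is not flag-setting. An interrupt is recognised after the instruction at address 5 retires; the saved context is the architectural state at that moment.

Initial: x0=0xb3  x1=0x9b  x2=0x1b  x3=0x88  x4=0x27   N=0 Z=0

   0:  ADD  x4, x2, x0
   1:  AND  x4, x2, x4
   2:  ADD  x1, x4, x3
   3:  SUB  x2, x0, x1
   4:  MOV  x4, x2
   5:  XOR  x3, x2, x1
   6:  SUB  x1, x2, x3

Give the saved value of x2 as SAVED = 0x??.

after  0: x0=0xb3 x1=0x9b x2=0x1b x3=0x88 x4=0xce  N=1 Z=0
after  1: x0=0xb3 x1=0x9b x2=0x1b x3=0x88 x4=0x0a  N=0 Z=0
after  2: x0=0xb3 x1=0x92 x2=0x1b x3=0x88 x4=0x0a  N=1 Z=0
after  3: x0=0xb3 x1=0x92 x2=0x21 x3=0x88 x4=0x0a  N=0 Z=0
after  4: x0=0xb3 x1=0x92 x2=0x21 x3=0x88 x4=0x21  N=0 Z=0
after  5: x0=0xb3 x1=0x92 x2=0x21 x3=0xb3 x4=0x21  N=1 Z=0
-- IRQ taken; context saved, return-PC = 6 --

SAVED = 0x21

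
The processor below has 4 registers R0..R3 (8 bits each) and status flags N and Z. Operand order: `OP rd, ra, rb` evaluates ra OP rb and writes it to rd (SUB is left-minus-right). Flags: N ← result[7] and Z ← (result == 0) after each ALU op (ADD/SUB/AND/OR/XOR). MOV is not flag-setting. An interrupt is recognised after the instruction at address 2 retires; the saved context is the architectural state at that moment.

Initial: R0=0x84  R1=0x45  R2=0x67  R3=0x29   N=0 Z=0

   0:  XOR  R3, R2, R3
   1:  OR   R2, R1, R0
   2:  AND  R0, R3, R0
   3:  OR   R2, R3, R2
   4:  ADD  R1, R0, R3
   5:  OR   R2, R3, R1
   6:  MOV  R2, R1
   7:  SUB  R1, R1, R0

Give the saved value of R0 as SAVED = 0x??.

after  0: R0=0x84 R1=0x45 R2=0x67 R3=0x4e  N=0 Z=0
after  1: R0=0x84 R1=0x45 R2=0xc5 R3=0x4e  N=1 Z=0
after  2: R0=0x04 R1=0x45 R2=0xc5 R3=0x4e  N=0 Z=0
-- IRQ taken; context saved, return-PC = 3 --

SAVED = 0x04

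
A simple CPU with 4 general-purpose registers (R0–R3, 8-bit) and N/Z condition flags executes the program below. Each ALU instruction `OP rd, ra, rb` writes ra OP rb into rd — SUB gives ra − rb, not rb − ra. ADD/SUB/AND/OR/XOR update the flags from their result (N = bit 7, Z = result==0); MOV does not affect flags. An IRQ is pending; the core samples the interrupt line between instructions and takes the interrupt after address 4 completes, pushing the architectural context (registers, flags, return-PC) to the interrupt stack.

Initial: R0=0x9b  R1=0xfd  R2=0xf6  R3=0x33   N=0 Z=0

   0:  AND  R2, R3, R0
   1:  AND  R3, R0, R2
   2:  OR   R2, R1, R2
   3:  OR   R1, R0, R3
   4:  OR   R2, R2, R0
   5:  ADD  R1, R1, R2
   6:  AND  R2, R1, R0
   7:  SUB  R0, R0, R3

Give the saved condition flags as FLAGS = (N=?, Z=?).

after  0: R0=0x9b R1=0xfd R2=0x13 R3=0x33  N=0 Z=0
after  1: R0=0x9b R1=0xfd R2=0x13 R3=0x13  N=0 Z=0
after  2: R0=0x9b R1=0xfd R2=0xff R3=0x13  N=1 Z=0
after  3: R0=0x9b R1=0x9b R2=0xff R3=0x13  N=1 Z=0
after  4: R0=0x9b R1=0x9b R2=0xff R3=0x13  N=1 Z=0
-- IRQ taken; context saved, return-PC = 5 --

FLAGS = (N=1, Z=0)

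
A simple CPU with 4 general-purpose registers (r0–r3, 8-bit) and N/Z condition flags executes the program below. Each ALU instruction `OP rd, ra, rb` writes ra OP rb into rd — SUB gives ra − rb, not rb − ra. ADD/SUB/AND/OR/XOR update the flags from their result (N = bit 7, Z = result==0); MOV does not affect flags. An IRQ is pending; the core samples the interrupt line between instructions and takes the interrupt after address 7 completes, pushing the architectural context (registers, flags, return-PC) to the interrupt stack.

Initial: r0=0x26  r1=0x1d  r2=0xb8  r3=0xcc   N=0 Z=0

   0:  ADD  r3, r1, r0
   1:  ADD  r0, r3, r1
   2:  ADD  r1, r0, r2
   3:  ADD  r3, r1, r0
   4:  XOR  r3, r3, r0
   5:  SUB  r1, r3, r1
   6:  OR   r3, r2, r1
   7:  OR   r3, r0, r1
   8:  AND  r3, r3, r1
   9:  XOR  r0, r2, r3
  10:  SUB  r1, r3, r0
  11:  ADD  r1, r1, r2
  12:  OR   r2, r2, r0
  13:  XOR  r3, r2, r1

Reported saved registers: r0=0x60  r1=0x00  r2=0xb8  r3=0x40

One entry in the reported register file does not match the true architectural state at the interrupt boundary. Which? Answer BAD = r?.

after  0: r0=0x26 r1=0x1d r2=0xb8 r3=0x43  N=0 Z=0
after  1: r0=0x60 r1=0x1d r2=0xb8 r3=0x43  N=0 Z=0
after  2: r0=0x60 r1=0x18 r2=0xb8 r3=0x43  N=0 Z=0
after  3: r0=0x60 r1=0x18 r2=0xb8 r3=0x78  N=0 Z=0
after  4: r0=0x60 r1=0x18 r2=0xb8 r3=0x18  N=0 Z=0
after  5: r0=0x60 r1=0x00 r2=0xb8 r3=0x18  N=0 Z=1
after  6: r0=0x60 r1=0x00 r2=0xb8 r3=0xb8  N=1 Z=0
after  7: r0=0x60 r1=0x00 r2=0xb8 r3=0x60  N=0 Z=0
-- IRQ taken; context saved, return-PC = 8 --
mismatch: r3: reported 0x40 vs actual 0x60

BAD = r3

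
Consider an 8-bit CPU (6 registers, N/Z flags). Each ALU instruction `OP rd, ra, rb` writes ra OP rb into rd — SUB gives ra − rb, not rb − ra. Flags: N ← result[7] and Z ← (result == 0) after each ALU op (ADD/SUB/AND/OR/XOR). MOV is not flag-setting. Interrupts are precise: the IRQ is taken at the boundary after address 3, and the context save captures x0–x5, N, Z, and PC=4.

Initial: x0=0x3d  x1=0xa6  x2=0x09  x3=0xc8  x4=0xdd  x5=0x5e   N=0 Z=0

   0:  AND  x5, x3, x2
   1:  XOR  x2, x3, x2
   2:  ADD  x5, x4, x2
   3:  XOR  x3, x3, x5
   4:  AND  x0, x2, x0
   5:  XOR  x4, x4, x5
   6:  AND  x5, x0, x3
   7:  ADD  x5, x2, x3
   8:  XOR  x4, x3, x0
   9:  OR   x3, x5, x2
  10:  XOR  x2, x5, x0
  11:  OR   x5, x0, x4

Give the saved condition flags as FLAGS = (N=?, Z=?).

FLAGS = (N=0, Z=0)

after  0: x0=0x3d x1=0xa6 x2=0x09 x3=0xc8 x4=0xdd x5=0x08  N=0 Z=0
after  1: x0=0x3d x1=0xa6 x2=0xc1 x3=0xc8 x4=0xdd x5=0x08  N=1 Z=0
after  2: x0=0x3d x1=0xa6 x2=0xc1 x3=0xc8 x4=0xdd x5=0x9e  N=1 Z=0
after  3: x0=0x3d x1=0xa6 x2=0xc1 x3=0x56 x4=0xdd x5=0x9e  N=0 Z=0
-- IRQ taken; context saved, return-PC = 4 --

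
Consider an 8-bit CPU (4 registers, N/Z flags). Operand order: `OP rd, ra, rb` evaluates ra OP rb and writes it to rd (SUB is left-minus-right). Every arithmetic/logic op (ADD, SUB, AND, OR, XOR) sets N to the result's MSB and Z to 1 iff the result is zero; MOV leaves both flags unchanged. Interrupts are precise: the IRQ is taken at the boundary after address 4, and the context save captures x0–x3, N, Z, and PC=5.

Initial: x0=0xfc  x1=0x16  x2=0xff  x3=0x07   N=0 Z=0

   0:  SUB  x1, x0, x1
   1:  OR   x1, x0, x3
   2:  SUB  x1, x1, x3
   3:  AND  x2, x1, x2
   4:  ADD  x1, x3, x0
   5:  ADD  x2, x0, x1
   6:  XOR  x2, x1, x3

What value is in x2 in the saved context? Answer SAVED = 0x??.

SAVED = 0xf8

after  0: x0=0xfc x1=0xe6 x2=0xff x3=0x07  N=1 Z=0
after  1: x0=0xfc x1=0xff x2=0xff x3=0x07  N=1 Z=0
after  2: x0=0xfc x1=0xf8 x2=0xff x3=0x07  N=1 Z=0
after  3: x0=0xfc x1=0xf8 x2=0xf8 x3=0x07  N=1 Z=0
after  4: x0=0xfc x1=0x03 x2=0xf8 x3=0x07  N=0 Z=0
-- IRQ taken; context saved, return-PC = 5 --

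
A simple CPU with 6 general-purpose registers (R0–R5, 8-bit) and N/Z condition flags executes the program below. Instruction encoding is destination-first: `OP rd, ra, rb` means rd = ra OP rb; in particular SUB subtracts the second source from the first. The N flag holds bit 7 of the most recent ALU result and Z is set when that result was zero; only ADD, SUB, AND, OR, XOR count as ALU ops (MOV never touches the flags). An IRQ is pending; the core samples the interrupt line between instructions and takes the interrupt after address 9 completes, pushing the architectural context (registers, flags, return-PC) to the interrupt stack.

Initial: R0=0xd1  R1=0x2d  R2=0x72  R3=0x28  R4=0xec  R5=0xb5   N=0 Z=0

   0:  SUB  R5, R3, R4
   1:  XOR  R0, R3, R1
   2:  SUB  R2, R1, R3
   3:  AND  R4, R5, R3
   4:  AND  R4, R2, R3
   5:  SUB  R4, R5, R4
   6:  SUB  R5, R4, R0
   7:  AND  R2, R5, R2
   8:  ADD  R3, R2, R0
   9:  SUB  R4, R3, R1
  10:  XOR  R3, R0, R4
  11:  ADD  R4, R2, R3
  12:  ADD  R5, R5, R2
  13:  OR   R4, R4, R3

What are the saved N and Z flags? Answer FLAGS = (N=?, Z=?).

after  0: R0=0xd1 R1=0x2d R2=0x72 R3=0x28 R4=0xec R5=0x3c  N=0 Z=0
after  1: R0=0x05 R1=0x2d R2=0x72 R3=0x28 R4=0xec R5=0x3c  N=0 Z=0
after  2: R0=0x05 R1=0x2d R2=0x05 R3=0x28 R4=0xec R5=0x3c  N=0 Z=0
after  3: R0=0x05 R1=0x2d R2=0x05 R3=0x28 R4=0x28 R5=0x3c  N=0 Z=0
after  4: R0=0x05 R1=0x2d R2=0x05 R3=0x28 R4=0x00 R5=0x3c  N=0 Z=1
after  5: R0=0x05 R1=0x2d R2=0x05 R3=0x28 R4=0x3c R5=0x3c  N=0 Z=0
after  6: R0=0x05 R1=0x2d R2=0x05 R3=0x28 R4=0x3c R5=0x37  N=0 Z=0
after  7: R0=0x05 R1=0x2d R2=0x05 R3=0x28 R4=0x3c R5=0x37  N=0 Z=0
after  8: R0=0x05 R1=0x2d R2=0x05 R3=0x0a R4=0x3c R5=0x37  N=0 Z=0
after  9: R0=0x05 R1=0x2d R2=0x05 R3=0x0a R4=0xdd R5=0x37  N=1 Z=0
-- IRQ taken; context saved, return-PC = 10 --

FLAGS = (N=1, Z=0)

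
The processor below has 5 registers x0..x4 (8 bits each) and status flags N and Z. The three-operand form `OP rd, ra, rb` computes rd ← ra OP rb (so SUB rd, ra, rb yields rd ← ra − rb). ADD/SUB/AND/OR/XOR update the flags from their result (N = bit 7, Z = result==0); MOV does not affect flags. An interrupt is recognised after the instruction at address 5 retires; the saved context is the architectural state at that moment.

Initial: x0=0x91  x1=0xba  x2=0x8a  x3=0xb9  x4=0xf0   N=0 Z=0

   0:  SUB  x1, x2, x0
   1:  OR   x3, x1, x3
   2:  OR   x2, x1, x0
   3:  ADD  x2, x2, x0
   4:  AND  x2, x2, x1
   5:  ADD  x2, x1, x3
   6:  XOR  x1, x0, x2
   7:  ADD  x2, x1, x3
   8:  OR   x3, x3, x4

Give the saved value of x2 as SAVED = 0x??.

after  0: x0=0x91 x1=0xf9 x2=0x8a x3=0xb9 x4=0xf0  N=1 Z=0
after  1: x0=0x91 x1=0xf9 x2=0x8a x3=0xf9 x4=0xf0  N=1 Z=0
after  2: x0=0x91 x1=0xf9 x2=0xf9 x3=0xf9 x4=0xf0  N=1 Z=0
after  3: x0=0x91 x1=0xf9 x2=0x8a x3=0xf9 x4=0xf0  N=1 Z=0
after  4: x0=0x91 x1=0xf9 x2=0x88 x3=0xf9 x4=0xf0  N=1 Z=0
after  5: x0=0x91 x1=0xf9 x2=0xf2 x3=0xf9 x4=0xf0  N=1 Z=0
-- IRQ taken; context saved, return-PC = 6 --

SAVED = 0xf2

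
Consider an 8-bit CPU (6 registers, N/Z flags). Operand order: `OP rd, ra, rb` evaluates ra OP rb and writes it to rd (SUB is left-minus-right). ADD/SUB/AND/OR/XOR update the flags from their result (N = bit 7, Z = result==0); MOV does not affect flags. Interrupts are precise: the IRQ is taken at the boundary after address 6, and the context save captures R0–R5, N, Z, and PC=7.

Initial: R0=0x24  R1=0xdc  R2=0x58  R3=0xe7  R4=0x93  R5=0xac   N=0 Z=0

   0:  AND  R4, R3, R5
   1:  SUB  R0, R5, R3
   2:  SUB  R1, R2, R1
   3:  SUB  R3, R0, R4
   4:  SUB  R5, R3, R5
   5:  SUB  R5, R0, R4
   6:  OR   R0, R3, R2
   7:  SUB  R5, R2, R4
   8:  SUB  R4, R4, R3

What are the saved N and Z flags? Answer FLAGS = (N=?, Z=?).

FLAGS = (N=0, Z=0)

after  0: R0=0x24 R1=0xdc R2=0x58 R3=0xe7 R4=0xa4 R5=0xac  N=1 Z=0
after  1: R0=0xc5 R1=0xdc R2=0x58 R3=0xe7 R4=0xa4 R5=0xac  N=1 Z=0
after  2: R0=0xc5 R1=0x7c R2=0x58 R3=0xe7 R4=0xa4 R5=0xac  N=0 Z=0
after  3: R0=0xc5 R1=0x7c R2=0x58 R3=0x21 R4=0xa4 R5=0xac  N=0 Z=0
after  4: R0=0xc5 R1=0x7c R2=0x58 R3=0x21 R4=0xa4 R5=0x75  N=0 Z=0
after  5: R0=0xc5 R1=0x7c R2=0x58 R3=0x21 R4=0xa4 R5=0x21  N=0 Z=0
after  6: R0=0x79 R1=0x7c R2=0x58 R3=0x21 R4=0xa4 R5=0x21  N=0 Z=0
-- IRQ taken; context saved, return-PC = 7 --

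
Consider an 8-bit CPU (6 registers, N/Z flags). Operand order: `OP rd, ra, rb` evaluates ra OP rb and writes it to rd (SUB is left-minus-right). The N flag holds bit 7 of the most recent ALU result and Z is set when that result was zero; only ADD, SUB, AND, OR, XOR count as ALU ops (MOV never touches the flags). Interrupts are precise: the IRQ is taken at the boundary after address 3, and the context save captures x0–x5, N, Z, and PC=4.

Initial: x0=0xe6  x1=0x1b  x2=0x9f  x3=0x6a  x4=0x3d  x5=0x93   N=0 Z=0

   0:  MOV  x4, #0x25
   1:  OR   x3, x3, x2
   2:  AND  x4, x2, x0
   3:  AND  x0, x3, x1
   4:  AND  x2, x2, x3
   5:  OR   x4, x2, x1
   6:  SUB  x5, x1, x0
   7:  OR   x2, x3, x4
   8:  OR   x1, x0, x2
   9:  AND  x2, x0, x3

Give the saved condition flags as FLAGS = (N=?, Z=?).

after  0: x0=0xe6 x1=0x1b x2=0x9f x3=0x6a x4=0x25 x5=0x93  N=0 Z=0
after  1: x0=0xe6 x1=0x1b x2=0x9f x3=0xff x4=0x25 x5=0x93  N=1 Z=0
after  2: x0=0xe6 x1=0x1b x2=0x9f x3=0xff x4=0x86 x5=0x93  N=1 Z=0
after  3: x0=0x1b x1=0x1b x2=0x9f x3=0xff x4=0x86 x5=0x93  N=0 Z=0
-- IRQ taken; context saved, return-PC = 4 --

FLAGS = (N=0, Z=0)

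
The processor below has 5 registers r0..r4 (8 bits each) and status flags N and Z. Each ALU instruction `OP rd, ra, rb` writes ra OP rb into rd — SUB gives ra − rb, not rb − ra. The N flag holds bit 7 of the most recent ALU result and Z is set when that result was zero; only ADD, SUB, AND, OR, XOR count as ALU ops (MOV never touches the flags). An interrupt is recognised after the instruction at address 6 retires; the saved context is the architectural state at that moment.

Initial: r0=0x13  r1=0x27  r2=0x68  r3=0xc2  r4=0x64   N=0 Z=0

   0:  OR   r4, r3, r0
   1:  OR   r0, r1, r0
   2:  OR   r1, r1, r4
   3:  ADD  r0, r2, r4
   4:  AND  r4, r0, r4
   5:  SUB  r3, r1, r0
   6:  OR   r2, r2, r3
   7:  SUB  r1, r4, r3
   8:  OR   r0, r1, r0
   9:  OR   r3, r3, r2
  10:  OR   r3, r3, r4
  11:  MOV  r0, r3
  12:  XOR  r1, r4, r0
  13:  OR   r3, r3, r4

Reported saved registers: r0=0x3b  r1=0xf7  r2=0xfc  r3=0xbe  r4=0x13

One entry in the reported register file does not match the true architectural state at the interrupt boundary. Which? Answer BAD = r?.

after  0: r0=0x13 r1=0x27 r2=0x68 r3=0xc2 r4=0xd3  N=1 Z=0
after  1: r0=0x37 r1=0x27 r2=0x68 r3=0xc2 r4=0xd3  N=0 Z=0
after  2: r0=0x37 r1=0xf7 r2=0x68 r3=0xc2 r4=0xd3  N=1 Z=0
after  3: r0=0x3b r1=0xf7 r2=0x68 r3=0xc2 r4=0xd3  N=0 Z=0
after  4: r0=0x3b r1=0xf7 r2=0x68 r3=0xc2 r4=0x13  N=0 Z=0
after  5: r0=0x3b r1=0xf7 r2=0x68 r3=0xbc r4=0x13  N=1 Z=0
after  6: r0=0x3b r1=0xf7 r2=0xfc r3=0xbc r4=0x13  N=1 Z=0
-- IRQ taken; context saved, return-PC = 7 --
mismatch: r3: reported 0xbe vs actual 0xbc

BAD = r3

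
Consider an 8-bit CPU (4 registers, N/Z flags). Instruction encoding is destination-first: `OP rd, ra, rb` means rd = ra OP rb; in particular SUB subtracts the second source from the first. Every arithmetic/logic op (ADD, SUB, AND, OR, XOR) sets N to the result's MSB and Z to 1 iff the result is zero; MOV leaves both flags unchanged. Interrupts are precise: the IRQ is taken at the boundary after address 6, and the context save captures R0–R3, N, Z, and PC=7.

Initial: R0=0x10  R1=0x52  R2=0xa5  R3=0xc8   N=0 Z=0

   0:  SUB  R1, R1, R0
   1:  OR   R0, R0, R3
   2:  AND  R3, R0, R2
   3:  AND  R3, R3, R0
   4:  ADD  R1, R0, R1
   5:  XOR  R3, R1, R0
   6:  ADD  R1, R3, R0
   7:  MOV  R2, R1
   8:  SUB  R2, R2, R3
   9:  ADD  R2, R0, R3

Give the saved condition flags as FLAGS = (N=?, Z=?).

after  0: R0=0x10 R1=0x42 R2=0xa5 R3=0xc8  N=0 Z=0
after  1: R0=0xd8 R1=0x42 R2=0xa5 R3=0xc8  N=1 Z=0
after  2: R0=0xd8 R1=0x42 R2=0xa5 R3=0x80  N=1 Z=0
after  3: R0=0xd8 R1=0x42 R2=0xa5 R3=0x80  N=1 Z=0
after  4: R0=0xd8 R1=0x1a R2=0xa5 R3=0x80  N=0 Z=0
after  5: R0=0xd8 R1=0x1a R2=0xa5 R3=0xc2  N=1 Z=0
after  6: R0=0xd8 R1=0x9a R2=0xa5 R3=0xc2  N=1 Z=0
-- IRQ taken; context saved, return-PC = 7 --

FLAGS = (N=1, Z=0)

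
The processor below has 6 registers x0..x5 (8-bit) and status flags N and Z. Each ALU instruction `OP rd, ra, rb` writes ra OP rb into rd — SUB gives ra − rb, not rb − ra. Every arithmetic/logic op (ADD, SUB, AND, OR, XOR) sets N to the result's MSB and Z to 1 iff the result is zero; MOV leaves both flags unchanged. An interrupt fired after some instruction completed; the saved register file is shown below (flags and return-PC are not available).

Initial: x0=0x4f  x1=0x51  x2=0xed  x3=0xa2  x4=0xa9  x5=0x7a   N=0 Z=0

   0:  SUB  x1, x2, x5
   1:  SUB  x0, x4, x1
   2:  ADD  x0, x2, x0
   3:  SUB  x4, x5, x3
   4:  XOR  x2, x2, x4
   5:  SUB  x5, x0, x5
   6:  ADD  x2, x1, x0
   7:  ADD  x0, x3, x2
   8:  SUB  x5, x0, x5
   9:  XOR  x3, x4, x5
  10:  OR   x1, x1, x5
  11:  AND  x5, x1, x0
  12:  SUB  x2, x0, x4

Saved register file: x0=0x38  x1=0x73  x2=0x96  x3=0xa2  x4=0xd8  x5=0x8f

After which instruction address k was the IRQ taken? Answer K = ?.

K = 8

after  0: x0=0x4f x1=0x73 x2=0xed x3=0xa2 x4=0xa9 x5=0x7a  N=0 Z=0
after  1: x0=0x36 x1=0x73 x2=0xed x3=0xa2 x4=0xa9 x5=0x7a  N=0 Z=0
after  2: x0=0x23 x1=0x73 x2=0xed x3=0xa2 x4=0xa9 x5=0x7a  N=0 Z=0
after  3: x0=0x23 x1=0x73 x2=0xed x3=0xa2 x4=0xd8 x5=0x7a  N=1 Z=0
after  4: x0=0x23 x1=0x73 x2=0x35 x3=0xa2 x4=0xd8 x5=0x7a  N=0 Z=0
after  5: x0=0x23 x1=0x73 x2=0x35 x3=0xa2 x4=0xd8 x5=0xa9  N=1 Z=0
after  6: x0=0x23 x1=0x73 x2=0x96 x3=0xa2 x4=0xd8 x5=0xa9  N=1 Z=0
after  7: x0=0x38 x1=0x73 x2=0x96 x3=0xa2 x4=0xd8 x5=0xa9  N=0 Z=0
after  8: x0=0x38 x1=0x73 x2=0x96 x3=0xa2 x4=0xd8 x5=0x8f  N=1 Z=0
-- IRQ taken; context saved, return-PC = 9 --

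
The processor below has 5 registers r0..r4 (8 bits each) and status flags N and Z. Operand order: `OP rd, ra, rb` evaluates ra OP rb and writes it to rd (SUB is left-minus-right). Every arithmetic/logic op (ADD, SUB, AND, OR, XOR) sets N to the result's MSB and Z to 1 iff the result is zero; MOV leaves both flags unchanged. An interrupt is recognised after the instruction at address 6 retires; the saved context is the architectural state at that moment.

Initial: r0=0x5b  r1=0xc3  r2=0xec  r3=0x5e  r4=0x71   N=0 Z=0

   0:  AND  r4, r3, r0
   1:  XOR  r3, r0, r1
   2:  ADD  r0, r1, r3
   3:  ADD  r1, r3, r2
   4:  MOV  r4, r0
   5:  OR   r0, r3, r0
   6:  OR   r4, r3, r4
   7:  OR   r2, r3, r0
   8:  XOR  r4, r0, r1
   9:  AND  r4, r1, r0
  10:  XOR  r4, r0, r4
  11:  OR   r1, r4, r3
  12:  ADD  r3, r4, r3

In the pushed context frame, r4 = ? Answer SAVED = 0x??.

SAVED = 0xdb

after  0: r0=0x5b r1=0xc3 r2=0xec r3=0x5e r4=0x5a  N=0 Z=0
after  1: r0=0x5b r1=0xc3 r2=0xec r3=0x98 r4=0x5a  N=1 Z=0
after  2: r0=0x5b r1=0xc3 r2=0xec r3=0x98 r4=0x5a  N=0 Z=0
after  3: r0=0x5b r1=0x84 r2=0xec r3=0x98 r4=0x5a  N=1 Z=0
after  4: r0=0x5b r1=0x84 r2=0xec r3=0x98 r4=0x5b  N=1 Z=0
after  5: r0=0xdb r1=0x84 r2=0xec r3=0x98 r4=0x5b  N=1 Z=0
after  6: r0=0xdb r1=0x84 r2=0xec r3=0x98 r4=0xdb  N=1 Z=0
-- IRQ taken; context saved, return-PC = 7 --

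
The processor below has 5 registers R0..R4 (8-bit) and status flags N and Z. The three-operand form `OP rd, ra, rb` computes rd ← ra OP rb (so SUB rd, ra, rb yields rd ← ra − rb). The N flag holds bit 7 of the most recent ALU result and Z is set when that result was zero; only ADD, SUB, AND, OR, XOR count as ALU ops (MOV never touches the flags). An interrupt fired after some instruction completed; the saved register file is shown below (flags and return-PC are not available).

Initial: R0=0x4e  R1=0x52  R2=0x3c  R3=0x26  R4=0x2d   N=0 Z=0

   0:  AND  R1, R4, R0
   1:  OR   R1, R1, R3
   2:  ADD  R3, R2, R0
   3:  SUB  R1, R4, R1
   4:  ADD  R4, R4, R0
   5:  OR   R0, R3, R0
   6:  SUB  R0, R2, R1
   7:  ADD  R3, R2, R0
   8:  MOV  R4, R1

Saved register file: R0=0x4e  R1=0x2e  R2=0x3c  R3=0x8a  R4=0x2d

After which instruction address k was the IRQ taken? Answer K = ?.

after  0: R0=0x4e R1=0x0c R2=0x3c R3=0x26 R4=0x2d  N=0 Z=0
after  1: R0=0x4e R1=0x2e R2=0x3c R3=0x26 R4=0x2d  N=0 Z=0
after  2: R0=0x4e R1=0x2e R2=0x3c R3=0x8a R4=0x2d  N=1 Z=0
-- IRQ taken; context saved, return-PC = 3 --

K = 2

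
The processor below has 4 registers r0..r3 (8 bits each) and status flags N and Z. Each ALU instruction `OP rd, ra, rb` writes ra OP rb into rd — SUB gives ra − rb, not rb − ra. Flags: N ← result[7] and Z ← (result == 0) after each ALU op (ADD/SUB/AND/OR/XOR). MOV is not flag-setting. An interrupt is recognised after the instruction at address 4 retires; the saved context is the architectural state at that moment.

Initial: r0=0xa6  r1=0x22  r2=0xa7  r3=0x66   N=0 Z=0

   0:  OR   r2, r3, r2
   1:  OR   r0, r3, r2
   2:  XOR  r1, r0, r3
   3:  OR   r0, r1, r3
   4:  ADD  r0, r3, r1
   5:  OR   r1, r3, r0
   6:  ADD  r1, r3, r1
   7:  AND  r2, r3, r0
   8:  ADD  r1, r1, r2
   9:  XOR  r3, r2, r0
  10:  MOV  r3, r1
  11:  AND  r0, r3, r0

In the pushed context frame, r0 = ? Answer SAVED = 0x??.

after  0: r0=0xa6 r1=0x22 r2=0xe7 r3=0x66  N=1 Z=0
after  1: r0=0xe7 r1=0x22 r2=0xe7 r3=0x66  N=1 Z=0
after  2: r0=0xe7 r1=0x81 r2=0xe7 r3=0x66  N=1 Z=0
after  3: r0=0xe7 r1=0x81 r2=0xe7 r3=0x66  N=1 Z=0
after  4: r0=0xe7 r1=0x81 r2=0xe7 r3=0x66  N=1 Z=0
-- IRQ taken; context saved, return-PC = 5 --

SAVED = 0xe7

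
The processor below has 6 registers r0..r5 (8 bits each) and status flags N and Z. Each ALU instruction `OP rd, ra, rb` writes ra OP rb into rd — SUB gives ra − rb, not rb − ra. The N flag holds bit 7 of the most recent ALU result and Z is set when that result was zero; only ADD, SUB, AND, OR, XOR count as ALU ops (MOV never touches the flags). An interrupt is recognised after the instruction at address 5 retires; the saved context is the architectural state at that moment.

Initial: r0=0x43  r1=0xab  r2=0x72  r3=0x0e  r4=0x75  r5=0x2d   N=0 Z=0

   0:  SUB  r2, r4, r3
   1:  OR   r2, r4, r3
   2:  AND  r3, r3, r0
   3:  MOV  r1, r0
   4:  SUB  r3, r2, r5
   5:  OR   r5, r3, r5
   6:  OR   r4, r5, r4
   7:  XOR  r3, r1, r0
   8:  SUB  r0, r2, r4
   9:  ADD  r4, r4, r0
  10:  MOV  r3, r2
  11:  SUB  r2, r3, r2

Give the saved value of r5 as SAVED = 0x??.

SAVED = 0x7f

after  0: r0=0x43 r1=0xab r2=0x67 r3=0x0e r4=0x75 r5=0x2d  N=0 Z=0
after  1: r0=0x43 r1=0xab r2=0x7f r3=0x0e r4=0x75 r5=0x2d  N=0 Z=0
after  2: r0=0x43 r1=0xab r2=0x7f r3=0x02 r4=0x75 r5=0x2d  N=0 Z=0
after  3: r0=0x43 r1=0x43 r2=0x7f r3=0x02 r4=0x75 r5=0x2d  N=0 Z=0
after  4: r0=0x43 r1=0x43 r2=0x7f r3=0x52 r4=0x75 r5=0x2d  N=0 Z=0
after  5: r0=0x43 r1=0x43 r2=0x7f r3=0x52 r4=0x75 r5=0x7f  N=0 Z=0
-- IRQ taken; context saved, return-PC = 6 --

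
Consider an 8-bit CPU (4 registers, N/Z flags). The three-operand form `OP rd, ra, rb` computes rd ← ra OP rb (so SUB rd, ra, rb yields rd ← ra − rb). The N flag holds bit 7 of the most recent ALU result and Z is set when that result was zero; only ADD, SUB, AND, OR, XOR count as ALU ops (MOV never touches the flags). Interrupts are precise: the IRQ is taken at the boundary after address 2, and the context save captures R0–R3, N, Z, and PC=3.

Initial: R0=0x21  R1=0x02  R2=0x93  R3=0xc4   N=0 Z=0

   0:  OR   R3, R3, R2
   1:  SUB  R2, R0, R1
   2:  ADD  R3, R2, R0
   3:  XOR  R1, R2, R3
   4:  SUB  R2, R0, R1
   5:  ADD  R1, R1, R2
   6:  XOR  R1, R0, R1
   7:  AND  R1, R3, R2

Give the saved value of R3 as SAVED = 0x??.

SAVED = 0x40

after  0: R0=0x21 R1=0x02 R2=0x93 R3=0xd7  N=1 Z=0
after  1: R0=0x21 R1=0x02 R2=0x1f R3=0xd7  N=0 Z=0
after  2: R0=0x21 R1=0x02 R2=0x1f R3=0x40  N=0 Z=0
-- IRQ taken; context saved, return-PC = 3 --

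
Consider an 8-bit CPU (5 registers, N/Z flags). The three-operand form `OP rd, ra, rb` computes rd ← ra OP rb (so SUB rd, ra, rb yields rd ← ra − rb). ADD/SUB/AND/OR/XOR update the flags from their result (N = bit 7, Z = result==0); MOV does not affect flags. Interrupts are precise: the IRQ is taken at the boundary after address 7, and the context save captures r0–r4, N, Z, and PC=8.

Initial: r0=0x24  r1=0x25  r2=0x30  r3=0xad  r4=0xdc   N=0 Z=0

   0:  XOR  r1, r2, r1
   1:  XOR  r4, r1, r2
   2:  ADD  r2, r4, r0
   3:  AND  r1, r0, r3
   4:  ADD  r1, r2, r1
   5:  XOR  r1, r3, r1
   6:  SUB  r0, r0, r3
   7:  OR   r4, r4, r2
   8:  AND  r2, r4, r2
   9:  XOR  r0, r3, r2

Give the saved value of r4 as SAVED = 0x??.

SAVED = 0x6d

after  0: r0=0x24 r1=0x15 r2=0x30 r3=0xad r4=0xdc  N=0 Z=0
after  1: r0=0x24 r1=0x15 r2=0x30 r3=0xad r4=0x25  N=0 Z=0
after  2: r0=0x24 r1=0x15 r2=0x49 r3=0xad r4=0x25  N=0 Z=0
after  3: r0=0x24 r1=0x24 r2=0x49 r3=0xad r4=0x25  N=0 Z=0
after  4: r0=0x24 r1=0x6d r2=0x49 r3=0xad r4=0x25  N=0 Z=0
after  5: r0=0x24 r1=0xc0 r2=0x49 r3=0xad r4=0x25  N=1 Z=0
after  6: r0=0x77 r1=0xc0 r2=0x49 r3=0xad r4=0x25  N=0 Z=0
after  7: r0=0x77 r1=0xc0 r2=0x49 r3=0xad r4=0x6d  N=0 Z=0
-- IRQ taken; context saved, return-PC = 8 --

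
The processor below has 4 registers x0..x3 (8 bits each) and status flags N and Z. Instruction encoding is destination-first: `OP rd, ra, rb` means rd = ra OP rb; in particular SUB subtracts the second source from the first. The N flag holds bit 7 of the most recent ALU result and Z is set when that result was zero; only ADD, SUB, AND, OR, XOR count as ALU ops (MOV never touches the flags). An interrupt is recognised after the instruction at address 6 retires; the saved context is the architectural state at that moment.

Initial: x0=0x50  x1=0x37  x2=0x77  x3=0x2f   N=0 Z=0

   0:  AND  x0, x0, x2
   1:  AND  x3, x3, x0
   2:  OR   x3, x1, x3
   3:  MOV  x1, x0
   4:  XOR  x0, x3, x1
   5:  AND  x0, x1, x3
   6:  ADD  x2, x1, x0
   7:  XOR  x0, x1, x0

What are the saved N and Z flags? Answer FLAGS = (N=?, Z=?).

after  0: x0=0x50 x1=0x37 x2=0x77 x3=0x2f  N=0 Z=0
after  1: x0=0x50 x1=0x37 x2=0x77 x3=0x00  N=0 Z=1
after  2: x0=0x50 x1=0x37 x2=0x77 x3=0x37  N=0 Z=0
after  3: x0=0x50 x1=0x50 x2=0x77 x3=0x37  N=0 Z=0
after  4: x0=0x67 x1=0x50 x2=0x77 x3=0x37  N=0 Z=0
after  5: x0=0x10 x1=0x50 x2=0x77 x3=0x37  N=0 Z=0
after  6: x0=0x10 x1=0x50 x2=0x60 x3=0x37  N=0 Z=0
-- IRQ taken; context saved, return-PC = 7 --

FLAGS = (N=0, Z=0)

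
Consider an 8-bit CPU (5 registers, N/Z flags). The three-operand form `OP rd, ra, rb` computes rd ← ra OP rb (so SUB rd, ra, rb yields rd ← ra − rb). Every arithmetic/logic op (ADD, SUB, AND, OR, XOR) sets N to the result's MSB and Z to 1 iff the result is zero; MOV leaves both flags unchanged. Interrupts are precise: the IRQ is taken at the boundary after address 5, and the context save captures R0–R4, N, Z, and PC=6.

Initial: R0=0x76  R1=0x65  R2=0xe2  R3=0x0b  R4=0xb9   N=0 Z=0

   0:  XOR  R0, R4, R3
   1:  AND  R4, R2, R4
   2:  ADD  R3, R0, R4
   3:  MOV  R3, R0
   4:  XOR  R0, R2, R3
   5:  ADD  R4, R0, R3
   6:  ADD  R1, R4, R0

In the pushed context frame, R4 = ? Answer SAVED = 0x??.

after  0: R0=0xb2 R1=0x65 R2=0xe2 R3=0x0b R4=0xb9  N=1 Z=0
after  1: R0=0xb2 R1=0x65 R2=0xe2 R3=0x0b R4=0xa0  N=1 Z=0
after  2: R0=0xb2 R1=0x65 R2=0xe2 R3=0x52 R4=0xa0  N=0 Z=0
after  3: R0=0xb2 R1=0x65 R2=0xe2 R3=0xb2 R4=0xa0  N=0 Z=0
after  4: R0=0x50 R1=0x65 R2=0xe2 R3=0xb2 R4=0xa0  N=0 Z=0
after  5: R0=0x50 R1=0x65 R2=0xe2 R3=0xb2 R4=0x02  N=0 Z=0
-- IRQ taken; context saved, return-PC = 6 --

SAVED = 0x02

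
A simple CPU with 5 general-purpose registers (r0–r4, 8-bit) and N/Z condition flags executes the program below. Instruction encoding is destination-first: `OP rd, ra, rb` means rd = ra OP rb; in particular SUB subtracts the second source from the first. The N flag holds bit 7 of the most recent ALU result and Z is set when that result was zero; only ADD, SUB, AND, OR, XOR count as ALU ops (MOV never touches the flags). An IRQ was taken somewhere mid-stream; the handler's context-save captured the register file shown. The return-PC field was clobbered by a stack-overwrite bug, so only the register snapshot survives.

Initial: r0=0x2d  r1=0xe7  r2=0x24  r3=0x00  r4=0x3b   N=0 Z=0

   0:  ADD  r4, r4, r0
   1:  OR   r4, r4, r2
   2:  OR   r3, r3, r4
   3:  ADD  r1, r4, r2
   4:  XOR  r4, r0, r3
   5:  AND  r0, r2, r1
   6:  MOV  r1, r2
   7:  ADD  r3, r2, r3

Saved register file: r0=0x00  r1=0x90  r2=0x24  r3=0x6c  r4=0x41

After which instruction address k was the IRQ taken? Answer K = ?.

K = 5

after  0: r0=0x2d r1=0xe7 r2=0x24 r3=0x00 r4=0x68  N=0 Z=0
after  1: r0=0x2d r1=0xe7 r2=0x24 r3=0x00 r4=0x6c  N=0 Z=0
after  2: r0=0x2d r1=0xe7 r2=0x24 r3=0x6c r4=0x6c  N=0 Z=0
after  3: r0=0x2d r1=0x90 r2=0x24 r3=0x6c r4=0x6c  N=1 Z=0
after  4: r0=0x2d r1=0x90 r2=0x24 r3=0x6c r4=0x41  N=0 Z=0
after  5: r0=0x00 r1=0x90 r2=0x24 r3=0x6c r4=0x41  N=0 Z=1
-- IRQ taken; context saved, return-PC = 6 --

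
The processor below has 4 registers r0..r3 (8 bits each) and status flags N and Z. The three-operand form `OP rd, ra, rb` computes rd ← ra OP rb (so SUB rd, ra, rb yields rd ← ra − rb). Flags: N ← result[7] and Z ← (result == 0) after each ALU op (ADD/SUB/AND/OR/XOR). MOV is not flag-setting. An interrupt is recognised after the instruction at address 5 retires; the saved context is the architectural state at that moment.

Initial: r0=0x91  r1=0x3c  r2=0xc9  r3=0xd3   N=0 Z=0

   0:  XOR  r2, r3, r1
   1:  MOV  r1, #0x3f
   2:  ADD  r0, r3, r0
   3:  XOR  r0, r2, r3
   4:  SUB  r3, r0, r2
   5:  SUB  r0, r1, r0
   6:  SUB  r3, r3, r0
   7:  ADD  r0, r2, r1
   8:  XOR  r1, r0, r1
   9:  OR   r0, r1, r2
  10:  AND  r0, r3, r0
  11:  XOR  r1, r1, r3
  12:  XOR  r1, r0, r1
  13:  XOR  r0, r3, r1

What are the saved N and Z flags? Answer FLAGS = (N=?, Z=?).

FLAGS = (N=0, Z=0)

after  0: r0=0x91 r1=0x3c r2=0xef r3=0xd3  N=1 Z=0
after  1: r0=0x91 r1=0x3f r2=0xef r3=0xd3  N=1 Z=0
after  2: r0=0x64 r1=0x3f r2=0xef r3=0xd3  N=0 Z=0
after  3: r0=0x3c r1=0x3f r2=0xef r3=0xd3  N=0 Z=0
after  4: r0=0x3c r1=0x3f r2=0xef r3=0x4d  N=0 Z=0
after  5: r0=0x03 r1=0x3f r2=0xef r3=0x4d  N=0 Z=0
-- IRQ taken; context saved, return-PC = 6 --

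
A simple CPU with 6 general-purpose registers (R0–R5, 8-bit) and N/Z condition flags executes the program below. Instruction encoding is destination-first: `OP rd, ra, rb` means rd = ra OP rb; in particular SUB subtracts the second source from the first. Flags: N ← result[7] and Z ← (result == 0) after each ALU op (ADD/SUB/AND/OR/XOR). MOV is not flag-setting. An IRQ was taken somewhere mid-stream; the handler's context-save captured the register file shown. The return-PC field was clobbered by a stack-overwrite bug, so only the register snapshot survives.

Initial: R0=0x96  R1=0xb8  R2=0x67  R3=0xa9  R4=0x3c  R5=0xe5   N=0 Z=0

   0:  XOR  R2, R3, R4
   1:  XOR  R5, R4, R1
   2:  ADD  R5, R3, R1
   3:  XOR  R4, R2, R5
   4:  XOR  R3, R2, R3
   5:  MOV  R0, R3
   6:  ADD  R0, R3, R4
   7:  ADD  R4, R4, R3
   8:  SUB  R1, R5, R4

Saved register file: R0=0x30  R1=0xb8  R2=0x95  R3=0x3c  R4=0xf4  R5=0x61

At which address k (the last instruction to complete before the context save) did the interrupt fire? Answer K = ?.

K = 6

after  0: R0=0x96 R1=0xb8 R2=0x95 R3=0xa9 R4=0x3c R5=0xe5  N=1 Z=0
after  1: R0=0x96 R1=0xb8 R2=0x95 R3=0xa9 R4=0x3c R5=0x84  N=1 Z=0
after  2: R0=0x96 R1=0xb8 R2=0x95 R3=0xa9 R4=0x3c R5=0x61  N=0 Z=0
after  3: R0=0x96 R1=0xb8 R2=0x95 R3=0xa9 R4=0xf4 R5=0x61  N=1 Z=0
after  4: R0=0x96 R1=0xb8 R2=0x95 R3=0x3c R4=0xf4 R5=0x61  N=0 Z=0
after  5: R0=0x3c R1=0xb8 R2=0x95 R3=0x3c R4=0xf4 R5=0x61  N=0 Z=0
after  6: R0=0x30 R1=0xb8 R2=0x95 R3=0x3c R4=0xf4 R5=0x61  N=0 Z=0
-- IRQ taken; context saved, return-PC = 7 --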